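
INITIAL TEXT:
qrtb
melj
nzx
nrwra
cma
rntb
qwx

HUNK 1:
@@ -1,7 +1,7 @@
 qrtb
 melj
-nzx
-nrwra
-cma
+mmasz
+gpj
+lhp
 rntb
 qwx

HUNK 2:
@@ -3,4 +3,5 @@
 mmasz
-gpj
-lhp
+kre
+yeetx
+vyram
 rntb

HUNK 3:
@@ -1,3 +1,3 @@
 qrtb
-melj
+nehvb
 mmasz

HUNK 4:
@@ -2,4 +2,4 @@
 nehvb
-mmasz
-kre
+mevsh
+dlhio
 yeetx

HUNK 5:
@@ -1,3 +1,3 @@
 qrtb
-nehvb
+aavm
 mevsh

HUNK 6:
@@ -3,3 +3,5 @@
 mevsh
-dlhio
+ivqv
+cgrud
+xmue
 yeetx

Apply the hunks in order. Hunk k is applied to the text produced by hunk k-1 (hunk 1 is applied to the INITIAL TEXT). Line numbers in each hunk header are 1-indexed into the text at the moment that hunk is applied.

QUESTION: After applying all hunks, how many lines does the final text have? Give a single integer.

Hunk 1: at line 1 remove [nzx,nrwra,cma] add [mmasz,gpj,lhp] -> 7 lines: qrtb melj mmasz gpj lhp rntb qwx
Hunk 2: at line 3 remove [gpj,lhp] add [kre,yeetx,vyram] -> 8 lines: qrtb melj mmasz kre yeetx vyram rntb qwx
Hunk 3: at line 1 remove [melj] add [nehvb] -> 8 lines: qrtb nehvb mmasz kre yeetx vyram rntb qwx
Hunk 4: at line 2 remove [mmasz,kre] add [mevsh,dlhio] -> 8 lines: qrtb nehvb mevsh dlhio yeetx vyram rntb qwx
Hunk 5: at line 1 remove [nehvb] add [aavm] -> 8 lines: qrtb aavm mevsh dlhio yeetx vyram rntb qwx
Hunk 6: at line 3 remove [dlhio] add [ivqv,cgrud,xmue] -> 10 lines: qrtb aavm mevsh ivqv cgrud xmue yeetx vyram rntb qwx
Final line count: 10

Answer: 10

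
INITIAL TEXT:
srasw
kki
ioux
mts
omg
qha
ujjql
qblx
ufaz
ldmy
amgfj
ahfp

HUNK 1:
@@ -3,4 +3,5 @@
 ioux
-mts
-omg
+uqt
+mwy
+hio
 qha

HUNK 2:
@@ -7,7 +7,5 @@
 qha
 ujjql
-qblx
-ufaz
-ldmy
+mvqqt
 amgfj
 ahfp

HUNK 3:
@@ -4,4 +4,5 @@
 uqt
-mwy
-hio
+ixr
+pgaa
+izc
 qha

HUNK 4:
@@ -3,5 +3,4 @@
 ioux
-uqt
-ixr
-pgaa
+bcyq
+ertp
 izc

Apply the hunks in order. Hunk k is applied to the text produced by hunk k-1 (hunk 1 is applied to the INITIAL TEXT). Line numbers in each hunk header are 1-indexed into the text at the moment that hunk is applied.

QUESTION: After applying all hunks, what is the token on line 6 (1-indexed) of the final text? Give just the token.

Answer: izc

Derivation:
Hunk 1: at line 3 remove [mts,omg] add [uqt,mwy,hio] -> 13 lines: srasw kki ioux uqt mwy hio qha ujjql qblx ufaz ldmy amgfj ahfp
Hunk 2: at line 7 remove [qblx,ufaz,ldmy] add [mvqqt] -> 11 lines: srasw kki ioux uqt mwy hio qha ujjql mvqqt amgfj ahfp
Hunk 3: at line 4 remove [mwy,hio] add [ixr,pgaa,izc] -> 12 lines: srasw kki ioux uqt ixr pgaa izc qha ujjql mvqqt amgfj ahfp
Hunk 4: at line 3 remove [uqt,ixr,pgaa] add [bcyq,ertp] -> 11 lines: srasw kki ioux bcyq ertp izc qha ujjql mvqqt amgfj ahfp
Final line 6: izc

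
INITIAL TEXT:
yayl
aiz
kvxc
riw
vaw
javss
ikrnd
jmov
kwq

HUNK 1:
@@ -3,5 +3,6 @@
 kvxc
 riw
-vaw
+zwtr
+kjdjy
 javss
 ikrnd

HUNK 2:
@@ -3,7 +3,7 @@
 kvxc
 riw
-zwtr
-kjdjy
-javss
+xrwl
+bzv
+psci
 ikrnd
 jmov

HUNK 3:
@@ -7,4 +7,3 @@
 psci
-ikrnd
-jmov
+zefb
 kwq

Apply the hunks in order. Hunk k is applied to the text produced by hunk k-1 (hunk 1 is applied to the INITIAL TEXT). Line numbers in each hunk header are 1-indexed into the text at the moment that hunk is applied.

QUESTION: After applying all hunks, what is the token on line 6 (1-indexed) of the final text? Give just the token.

Answer: bzv

Derivation:
Hunk 1: at line 3 remove [vaw] add [zwtr,kjdjy] -> 10 lines: yayl aiz kvxc riw zwtr kjdjy javss ikrnd jmov kwq
Hunk 2: at line 3 remove [zwtr,kjdjy,javss] add [xrwl,bzv,psci] -> 10 lines: yayl aiz kvxc riw xrwl bzv psci ikrnd jmov kwq
Hunk 3: at line 7 remove [ikrnd,jmov] add [zefb] -> 9 lines: yayl aiz kvxc riw xrwl bzv psci zefb kwq
Final line 6: bzv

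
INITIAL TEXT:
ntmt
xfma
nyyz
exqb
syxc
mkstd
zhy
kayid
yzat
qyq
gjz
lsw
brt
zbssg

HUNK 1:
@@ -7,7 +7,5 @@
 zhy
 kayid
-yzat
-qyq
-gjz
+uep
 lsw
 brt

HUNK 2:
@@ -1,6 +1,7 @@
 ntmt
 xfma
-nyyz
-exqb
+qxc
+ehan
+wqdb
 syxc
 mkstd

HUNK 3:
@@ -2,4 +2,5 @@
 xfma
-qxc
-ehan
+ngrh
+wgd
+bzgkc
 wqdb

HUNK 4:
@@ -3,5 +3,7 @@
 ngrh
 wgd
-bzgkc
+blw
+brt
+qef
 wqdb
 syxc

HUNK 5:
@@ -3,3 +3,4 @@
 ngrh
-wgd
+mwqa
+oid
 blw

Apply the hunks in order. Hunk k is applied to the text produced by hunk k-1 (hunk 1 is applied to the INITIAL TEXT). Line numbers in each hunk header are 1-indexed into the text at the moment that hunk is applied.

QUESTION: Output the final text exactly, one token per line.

Hunk 1: at line 7 remove [yzat,qyq,gjz] add [uep] -> 12 lines: ntmt xfma nyyz exqb syxc mkstd zhy kayid uep lsw brt zbssg
Hunk 2: at line 1 remove [nyyz,exqb] add [qxc,ehan,wqdb] -> 13 lines: ntmt xfma qxc ehan wqdb syxc mkstd zhy kayid uep lsw brt zbssg
Hunk 3: at line 2 remove [qxc,ehan] add [ngrh,wgd,bzgkc] -> 14 lines: ntmt xfma ngrh wgd bzgkc wqdb syxc mkstd zhy kayid uep lsw brt zbssg
Hunk 4: at line 3 remove [bzgkc] add [blw,brt,qef] -> 16 lines: ntmt xfma ngrh wgd blw brt qef wqdb syxc mkstd zhy kayid uep lsw brt zbssg
Hunk 5: at line 3 remove [wgd] add [mwqa,oid] -> 17 lines: ntmt xfma ngrh mwqa oid blw brt qef wqdb syxc mkstd zhy kayid uep lsw brt zbssg

Answer: ntmt
xfma
ngrh
mwqa
oid
blw
brt
qef
wqdb
syxc
mkstd
zhy
kayid
uep
lsw
brt
zbssg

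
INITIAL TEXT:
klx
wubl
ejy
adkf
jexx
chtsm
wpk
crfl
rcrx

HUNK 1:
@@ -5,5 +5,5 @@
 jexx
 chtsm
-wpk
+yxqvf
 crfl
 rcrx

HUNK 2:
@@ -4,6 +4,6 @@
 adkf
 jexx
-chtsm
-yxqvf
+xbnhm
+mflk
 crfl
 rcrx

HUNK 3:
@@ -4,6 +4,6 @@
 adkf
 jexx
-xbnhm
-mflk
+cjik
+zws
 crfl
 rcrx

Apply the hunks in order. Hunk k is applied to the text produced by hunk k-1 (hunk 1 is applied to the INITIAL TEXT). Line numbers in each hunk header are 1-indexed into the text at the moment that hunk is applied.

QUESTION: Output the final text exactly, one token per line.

Answer: klx
wubl
ejy
adkf
jexx
cjik
zws
crfl
rcrx

Derivation:
Hunk 1: at line 5 remove [wpk] add [yxqvf] -> 9 lines: klx wubl ejy adkf jexx chtsm yxqvf crfl rcrx
Hunk 2: at line 4 remove [chtsm,yxqvf] add [xbnhm,mflk] -> 9 lines: klx wubl ejy adkf jexx xbnhm mflk crfl rcrx
Hunk 3: at line 4 remove [xbnhm,mflk] add [cjik,zws] -> 9 lines: klx wubl ejy adkf jexx cjik zws crfl rcrx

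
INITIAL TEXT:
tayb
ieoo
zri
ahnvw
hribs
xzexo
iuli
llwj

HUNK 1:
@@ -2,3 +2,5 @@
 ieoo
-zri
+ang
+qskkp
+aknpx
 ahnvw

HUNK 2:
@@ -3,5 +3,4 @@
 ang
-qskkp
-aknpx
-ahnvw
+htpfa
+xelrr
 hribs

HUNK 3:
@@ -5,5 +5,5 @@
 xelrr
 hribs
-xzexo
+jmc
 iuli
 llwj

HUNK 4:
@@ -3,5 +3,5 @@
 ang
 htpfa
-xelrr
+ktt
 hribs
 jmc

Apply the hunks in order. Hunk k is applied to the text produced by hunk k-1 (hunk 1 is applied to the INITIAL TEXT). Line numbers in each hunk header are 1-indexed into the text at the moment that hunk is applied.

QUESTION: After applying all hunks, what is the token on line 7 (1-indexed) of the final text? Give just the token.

Answer: jmc

Derivation:
Hunk 1: at line 2 remove [zri] add [ang,qskkp,aknpx] -> 10 lines: tayb ieoo ang qskkp aknpx ahnvw hribs xzexo iuli llwj
Hunk 2: at line 3 remove [qskkp,aknpx,ahnvw] add [htpfa,xelrr] -> 9 lines: tayb ieoo ang htpfa xelrr hribs xzexo iuli llwj
Hunk 3: at line 5 remove [xzexo] add [jmc] -> 9 lines: tayb ieoo ang htpfa xelrr hribs jmc iuli llwj
Hunk 4: at line 3 remove [xelrr] add [ktt] -> 9 lines: tayb ieoo ang htpfa ktt hribs jmc iuli llwj
Final line 7: jmc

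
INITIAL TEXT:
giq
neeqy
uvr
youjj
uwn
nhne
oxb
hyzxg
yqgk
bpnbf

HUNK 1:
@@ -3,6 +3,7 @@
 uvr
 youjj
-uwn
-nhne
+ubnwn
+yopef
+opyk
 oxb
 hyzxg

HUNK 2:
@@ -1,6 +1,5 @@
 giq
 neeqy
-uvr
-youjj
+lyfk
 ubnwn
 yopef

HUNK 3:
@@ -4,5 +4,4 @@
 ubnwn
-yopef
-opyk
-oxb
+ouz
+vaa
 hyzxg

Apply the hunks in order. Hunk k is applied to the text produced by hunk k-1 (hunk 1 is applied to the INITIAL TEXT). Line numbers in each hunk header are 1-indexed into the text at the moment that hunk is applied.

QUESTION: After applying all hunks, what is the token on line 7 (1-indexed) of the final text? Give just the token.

Hunk 1: at line 3 remove [uwn,nhne] add [ubnwn,yopef,opyk] -> 11 lines: giq neeqy uvr youjj ubnwn yopef opyk oxb hyzxg yqgk bpnbf
Hunk 2: at line 1 remove [uvr,youjj] add [lyfk] -> 10 lines: giq neeqy lyfk ubnwn yopef opyk oxb hyzxg yqgk bpnbf
Hunk 3: at line 4 remove [yopef,opyk,oxb] add [ouz,vaa] -> 9 lines: giq neeqy lyfk ubnwn ouz vaa hyzxg yqgk bpnbf
Final line 7: hyzxg

Answer: hyzxg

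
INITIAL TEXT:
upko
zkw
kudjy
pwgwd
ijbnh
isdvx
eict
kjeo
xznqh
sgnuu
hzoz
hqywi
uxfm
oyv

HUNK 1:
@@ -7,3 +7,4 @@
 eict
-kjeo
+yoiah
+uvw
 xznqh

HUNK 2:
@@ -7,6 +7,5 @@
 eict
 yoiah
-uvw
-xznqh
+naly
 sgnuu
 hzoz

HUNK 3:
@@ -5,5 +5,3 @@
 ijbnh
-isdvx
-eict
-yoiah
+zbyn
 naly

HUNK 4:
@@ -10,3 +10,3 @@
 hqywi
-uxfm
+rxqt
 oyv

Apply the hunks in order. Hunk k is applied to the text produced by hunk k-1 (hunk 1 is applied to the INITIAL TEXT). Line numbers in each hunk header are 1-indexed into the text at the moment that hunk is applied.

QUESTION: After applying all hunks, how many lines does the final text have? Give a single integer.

Hunk 1: at line 7 remove [kjeo] add [yoiah,uvw] -> 15 lines: upko zkw kudjy pwgwd ijbnh isdvx eict yoiah uvw xznqh sgnuu hzoz hqywi uxfm oyv
Hunk 2: at line 7 remove [uvw,xznqh] add [naly] -> 14 lines: upko zkw kudjy pwgwd ijbnh isdvx eict yoiah naly sgnuu hzoz hqywi uxfm oyv
Hunk 3: at line 5 remove [isdvx,eict,yoiah] add [zbyn] -> 12 lines: upko zkw kudjy pwgwd ijbnh zbyn naly sgnuu hzoz hqywi uxfm oyv
Hunk 4: at line 10 remove [uxfm] add [rxqt] -> 12 lines: upko zkw kudjy pwgwd ijbnh zbyn naly sgnuu hzoz hqywi rxqt oyv
Final line count: 12

Answer: 12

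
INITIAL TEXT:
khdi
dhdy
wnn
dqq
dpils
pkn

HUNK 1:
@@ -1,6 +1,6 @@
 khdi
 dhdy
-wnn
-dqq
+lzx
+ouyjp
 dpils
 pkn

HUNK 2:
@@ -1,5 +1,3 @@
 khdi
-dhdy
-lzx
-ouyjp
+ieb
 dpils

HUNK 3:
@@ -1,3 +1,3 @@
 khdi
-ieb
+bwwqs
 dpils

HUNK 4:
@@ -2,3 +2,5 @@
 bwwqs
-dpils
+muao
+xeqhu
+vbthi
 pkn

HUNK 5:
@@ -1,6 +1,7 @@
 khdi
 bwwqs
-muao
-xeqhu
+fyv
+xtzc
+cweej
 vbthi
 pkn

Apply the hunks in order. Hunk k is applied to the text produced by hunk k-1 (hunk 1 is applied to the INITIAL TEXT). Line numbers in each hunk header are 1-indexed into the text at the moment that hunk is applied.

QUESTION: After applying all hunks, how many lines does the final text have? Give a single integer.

Answer: 7

Derivation:
Hunk 1: at line 1 remove [wnn,dqq] add [lzx,ouyjp] -> 6 lines: khdi dhdy lzx ouyjp dpils pkn
Hunk 2: at line 1 remove [dhdy,lzx,ouyjp] add [ieb] -> 4 lines: khdi ieb dpils pkn
Hunk 3: at line 1 remove [ieb] add [bwwqs] -> 4 lines: khdi bwwqs dpils pkn
Hunk 4: at line 2 remove [dpils] add [muao,xeqhu,vbthi] -> 6 lines: khdi bwwqs muao xeqhu vbthi pkn
Hunk 5: at line 1 remove [muao,xeqhu] add [fyv,xtzc,cweej] -> 7 lines: khdi bwwqs fyv xtzc cweej vbthi pkn
Final line count: 7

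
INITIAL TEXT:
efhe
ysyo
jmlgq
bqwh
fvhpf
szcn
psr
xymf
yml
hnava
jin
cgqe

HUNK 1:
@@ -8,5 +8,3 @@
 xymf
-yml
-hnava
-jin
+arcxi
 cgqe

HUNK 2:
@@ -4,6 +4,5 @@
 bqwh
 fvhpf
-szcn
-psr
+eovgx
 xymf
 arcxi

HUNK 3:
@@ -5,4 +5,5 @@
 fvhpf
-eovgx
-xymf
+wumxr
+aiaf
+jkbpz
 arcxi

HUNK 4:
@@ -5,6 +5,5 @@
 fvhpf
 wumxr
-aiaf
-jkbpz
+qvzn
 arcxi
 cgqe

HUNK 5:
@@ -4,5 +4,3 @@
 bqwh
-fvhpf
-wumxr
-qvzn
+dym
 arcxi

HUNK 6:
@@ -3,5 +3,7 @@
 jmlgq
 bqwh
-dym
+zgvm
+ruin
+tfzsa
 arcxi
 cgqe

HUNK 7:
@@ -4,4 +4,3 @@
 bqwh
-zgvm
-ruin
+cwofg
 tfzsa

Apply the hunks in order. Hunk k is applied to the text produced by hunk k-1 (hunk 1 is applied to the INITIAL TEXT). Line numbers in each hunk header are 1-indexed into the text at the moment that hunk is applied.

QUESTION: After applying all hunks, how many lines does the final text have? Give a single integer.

Hunk 1: at line 8 remove [yml,hnava,jin] add [arcxi] -> 10 lines: efhe ysyo jmlgq bqwh fvhpf szcn psr xymf arcxi cgqe
Hunk 2: at line 4 remove [szcn,psr] add [eovgx] -> 9 lines: efhe ysyo jmlgq bqwh fvhpf eovgx xymf arcxi cgqe
Hunk 3: at line 5 remove [eovgx,xymf] add [wumxr,aiaf,jkbpz] -> 10 lines: efhe ysyo jmlgq bqwh fvhpf wumxr aiaf jkbpz arcxi cgqe
Hunk 4: at line 5 remove [aiaf,jkbpz] add [qvzn] -> 9 lines: efhe ysyo jmlgq bqwh fvhpf wumxr qvzn arcxi cgqe
Hunk 5: at line 4 remove [fvhpf,wumxr,qvzn] add [dym] -> 7 lines: efhe ysyo jmlgq bqwh dym arcxi cgqe
Hunk 6: at line 3 remove [dym] add [zgvm,ruin,tfzsa] -> 9 lines: efhe ysyo jmlgq bqwh zgvm ruin tfzsa arcxi cgqe
Hunk 7: at line 4 remove [zgvm,ruin] add [cwofg] -> 8 lines: efhe ysyo jmlgq bqwh cwofg tfzsa arcxi cgqe
Final line count: 8

Answer: 8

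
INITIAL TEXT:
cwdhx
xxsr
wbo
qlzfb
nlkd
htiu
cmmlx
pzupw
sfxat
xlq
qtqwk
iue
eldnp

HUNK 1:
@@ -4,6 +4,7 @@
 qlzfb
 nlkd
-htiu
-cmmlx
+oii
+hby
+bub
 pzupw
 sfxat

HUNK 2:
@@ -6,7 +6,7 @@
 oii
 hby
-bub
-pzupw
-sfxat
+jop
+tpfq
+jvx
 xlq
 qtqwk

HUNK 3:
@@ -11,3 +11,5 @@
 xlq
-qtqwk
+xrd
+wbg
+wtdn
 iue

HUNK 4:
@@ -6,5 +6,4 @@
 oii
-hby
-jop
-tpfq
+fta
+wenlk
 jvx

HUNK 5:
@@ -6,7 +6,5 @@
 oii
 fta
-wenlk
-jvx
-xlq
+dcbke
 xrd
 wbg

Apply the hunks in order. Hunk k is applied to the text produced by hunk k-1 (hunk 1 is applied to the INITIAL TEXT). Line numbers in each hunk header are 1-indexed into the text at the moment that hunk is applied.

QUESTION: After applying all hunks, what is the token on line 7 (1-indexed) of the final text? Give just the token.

Hunk 1: at line 4 remove [htiu,cmmlx] add [oii,hby,bub] -> 14 lines: cwdhx xxsr wbo qlzfb nlkd oii hby bub pzupw sfxat xlq qtqwk iue eldnp
Hunk 2: at line 6 remove [bub,pzupw,sfxat] add [jop,tpfq,jvx] -> 14 lines: cwdhx xxsr wbo qlzfb nlkd oii hby jop tpfq jvx xlq qtqwk iue eldnp
Hunk 3: at line 11 remove [qtqwk] add [xrd,wbg,wtdn] -> 16 lines: cwdhx xxsr wbo qlzfb nlkd oii hby jop tpfq jvx xlq xrd wbg wtdn iue eldnp
Hunk 4: at line 6 remove [hby,jop,tpfq] add [fta,wenlk] -> 15 lines: cwdhx xxsr wbo qlzfb nlkd oii fta wenlk jvx xlq xrd wbg wtdn iue eldnp
Hunk 5: at line 6 remove [wenlk,jvx,xlq] add [dcbke] -> 13 lines: cwdhx xxsr wbo qlzfb nlkd oii fta dcbke xrd wbg wtdn iue eldnp
Final line 7: fta

Answer: fta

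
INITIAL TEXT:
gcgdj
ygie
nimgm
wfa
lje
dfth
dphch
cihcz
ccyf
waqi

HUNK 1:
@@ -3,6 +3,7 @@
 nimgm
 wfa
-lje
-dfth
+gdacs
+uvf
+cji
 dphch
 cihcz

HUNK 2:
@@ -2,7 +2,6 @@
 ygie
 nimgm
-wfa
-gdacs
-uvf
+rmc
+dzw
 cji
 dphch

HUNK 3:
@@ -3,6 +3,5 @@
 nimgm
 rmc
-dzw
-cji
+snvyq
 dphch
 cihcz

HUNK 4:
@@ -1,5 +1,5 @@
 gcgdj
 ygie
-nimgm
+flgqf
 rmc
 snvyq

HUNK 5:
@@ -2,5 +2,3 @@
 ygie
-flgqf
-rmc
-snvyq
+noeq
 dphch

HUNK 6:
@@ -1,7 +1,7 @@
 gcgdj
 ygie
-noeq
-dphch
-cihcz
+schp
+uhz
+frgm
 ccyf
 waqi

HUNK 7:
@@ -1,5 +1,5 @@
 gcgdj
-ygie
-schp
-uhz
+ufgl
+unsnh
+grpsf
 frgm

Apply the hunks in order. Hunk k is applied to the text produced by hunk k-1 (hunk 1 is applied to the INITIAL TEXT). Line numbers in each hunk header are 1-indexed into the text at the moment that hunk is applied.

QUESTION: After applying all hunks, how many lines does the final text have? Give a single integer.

Hunk 1: at line 3 remove [lje,dfth] add [gdacs,uvf,cji] -> 11 lines: gcgdj ygie nimgm wfa gdacs uvf cji dphch cihcz ccyf waqi
Hunk 2: at line 2 remove [wfa,gdacs,uvf] add [rmc,dzw] -> 10 lines: gcgdj ygie nimgm rmc dzw cji dphch cihcz ccyf waqi
Hunk 3: at line 3 remove [dzw,cji] add [snvyq] -> 9 lines: gcgdj ygie nimgm rmc snvyq dphch cihcz ccyf waqi
Hunk 4: at line 1 remove [nimgm] add [flgqf] -> 9 lines: gcgdj ygie flgqf rmc snvyq dphch cihcz ccyf waqi
Hunk 5: at line 2 remove [flgqf,rmc,snvyq] add [noeq] -> 7 lines: gcgdj ygie noeq dphch cihcz ccyf waqi
Hunk 6: at line 1 remove [noeq,dphch,cihcz] add [schp,uhz,frgm] -> 7 lines: gcgdj ygie schp uhz frgm ccyf waqi
Hunk 7: at line 1 remove [ygie,schp,uhz] add [ufgl,unsnh,grpsf] -> 7 lines: gcgdj ufgl unsnh grpsf frgm ccyf waqi
Final line count: 7

Answer: 7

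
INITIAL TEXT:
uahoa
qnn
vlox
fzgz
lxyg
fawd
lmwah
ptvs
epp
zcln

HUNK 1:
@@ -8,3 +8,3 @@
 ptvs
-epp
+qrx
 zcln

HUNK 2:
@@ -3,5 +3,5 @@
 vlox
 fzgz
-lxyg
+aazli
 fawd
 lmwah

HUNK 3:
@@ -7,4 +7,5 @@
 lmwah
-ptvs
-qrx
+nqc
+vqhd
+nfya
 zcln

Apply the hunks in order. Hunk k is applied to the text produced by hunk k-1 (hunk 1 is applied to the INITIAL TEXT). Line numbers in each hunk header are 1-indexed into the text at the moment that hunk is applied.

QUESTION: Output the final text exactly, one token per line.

Answer: uahoa
qnn
vlox
fzgz
aazli
fawd
lmwah
nqc
vqhd
nfya
zcln

Derivation:
Hunk 1: at line 8 remove [epp] add [qrx] -> 10 lines: uahoa qnn vlox fzgz lxyg fawd lmwah ptvs qrx zcln
Hunk 2: at line 3 remove [lxyg] add [aazli] -> 10 lines: uahoa qnn vlox fzgz aazli fawd lmwah ptvs qrx zcln
Hunk 3: at line 7 remove [ptvs,qrx] add [nqc,vqhd,nfya] -> 11 lines: uahoa qnn vlox fzgz aazli fawd lmwah nqc vqhd nfya zcln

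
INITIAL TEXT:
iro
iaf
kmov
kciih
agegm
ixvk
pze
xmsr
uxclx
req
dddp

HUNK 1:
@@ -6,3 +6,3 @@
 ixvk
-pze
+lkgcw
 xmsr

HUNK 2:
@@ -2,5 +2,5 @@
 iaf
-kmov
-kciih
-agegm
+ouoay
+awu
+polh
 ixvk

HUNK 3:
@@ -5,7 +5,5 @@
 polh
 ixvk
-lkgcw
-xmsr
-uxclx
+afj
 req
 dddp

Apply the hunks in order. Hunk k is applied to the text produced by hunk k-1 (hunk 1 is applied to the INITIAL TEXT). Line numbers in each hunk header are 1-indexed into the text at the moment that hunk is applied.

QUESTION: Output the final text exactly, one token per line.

Hunk 1: at line 6 remove [pze] add [lkgcw] -> 11 lines: iro iaf kmov kciih agegm ixvk lkgcw xmsr uxclx req dddp
Hunk 2: at line 2 remove [kmov,kciih,agegm] add [ouoay,awu,polh] -> 11 lines: iro iaf ouoay awu polh ixvk lkgcw xmsr uxclx req dddp
Hunk 3: at line 5 remove [lkgcw,xmsr,uxclx] add [afj] -> 9 lines: iro iaf ouoay awu polh ixvk afj req dddp

Answer: iro
iaf
ouoay
awu
polh
ixvk
afj
req
dddp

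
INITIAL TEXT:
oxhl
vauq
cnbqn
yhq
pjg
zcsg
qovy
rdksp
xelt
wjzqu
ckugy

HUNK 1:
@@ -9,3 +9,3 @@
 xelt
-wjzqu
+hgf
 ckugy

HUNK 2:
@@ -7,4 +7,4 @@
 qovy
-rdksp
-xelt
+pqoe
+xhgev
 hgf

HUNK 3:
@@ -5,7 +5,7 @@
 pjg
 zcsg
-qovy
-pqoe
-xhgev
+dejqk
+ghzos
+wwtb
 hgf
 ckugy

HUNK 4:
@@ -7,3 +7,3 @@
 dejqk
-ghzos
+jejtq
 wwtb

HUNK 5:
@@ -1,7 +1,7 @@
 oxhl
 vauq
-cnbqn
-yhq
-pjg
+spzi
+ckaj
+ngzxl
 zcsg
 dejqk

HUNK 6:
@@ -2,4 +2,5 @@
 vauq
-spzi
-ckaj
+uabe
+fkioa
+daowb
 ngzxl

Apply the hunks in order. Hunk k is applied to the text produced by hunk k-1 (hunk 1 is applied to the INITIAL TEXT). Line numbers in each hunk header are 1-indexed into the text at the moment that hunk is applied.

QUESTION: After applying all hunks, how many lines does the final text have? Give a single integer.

Answer: 12

Derivation:
Hunk 1: at line 9 remove [wjzqu] add [hgf] -> 11 lines: oxhl vauq cnbqn yhq pjg zcsg qovy rdksp xelt hgf ckugy
Hunk 2: at line 7 remove [rdksp,xelt] add [pqoe,xhgev] -> 11 lines: oxhl vauq cnbqn yhq pjg zcsg qovy pqoe xhgev hgf ckugy
Hunk 3: at line 5 remove [qovy,pqoe,xhgev] add [dejqk,ghzos,wwtb] -> 11 lines: oxhl vauq cnbqn yhq pjg zcsg dejqk ghzos wwtb hgf ckugy
Hunk 4: at line 7 remove [ghzos] add [jejtq] -> 11 lines: oxhl vauq cnbqn yhq pjg zcsg dejqk jejtq wwtb hgf ckugy
Hunk 5: at line 1 remove [cnbqn,yhq,pjg] add [spzi,ckaj,ngzxl] -> 11 lines: oxhl vauq spzi ckaj ngzxl zcsg dejqk jejtq wwtb hgf ckugy
Hunk 6: at line 2 remove [spzi,ckaj] add [uabe,fkioa,daowb] -> 12 lines: oxhl vauq uabe fkioa daowb ngzxl zcsg dejqk jejtq wwtb hgf ckugy
Final line count: 12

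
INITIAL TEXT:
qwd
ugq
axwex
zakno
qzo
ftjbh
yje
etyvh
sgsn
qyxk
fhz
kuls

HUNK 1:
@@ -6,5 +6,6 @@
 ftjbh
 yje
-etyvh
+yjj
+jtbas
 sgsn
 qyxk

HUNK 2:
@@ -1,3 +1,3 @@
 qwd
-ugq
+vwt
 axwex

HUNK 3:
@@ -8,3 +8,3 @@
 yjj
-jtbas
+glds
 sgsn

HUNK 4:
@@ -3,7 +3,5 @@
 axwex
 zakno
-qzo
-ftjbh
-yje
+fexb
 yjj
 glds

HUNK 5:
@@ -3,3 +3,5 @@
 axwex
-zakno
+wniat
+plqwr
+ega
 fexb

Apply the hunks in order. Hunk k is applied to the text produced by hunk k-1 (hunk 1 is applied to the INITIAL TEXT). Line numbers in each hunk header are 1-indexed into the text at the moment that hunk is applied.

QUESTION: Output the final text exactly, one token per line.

Hunk 1: at line 6 remove [etyvh] add [yjj,jtbas] -> 13 lines: qwd ugq axwex zakno qzo ftjbh yje yjj jtbas sgsn qyxk fhz kuls
Hunk 2: at line 1 remove [ugq] add [vwt] -> 13 lines: qwd vwt axwex zakno qzo ftjbh yje yjj jtbas sgsn qyxk fhz kuls
Hunk 3: at line 8 remove [jtbas] add [glds] -> 13 lines: qwd vwt axwex zakno qzo ftjbh yje yjj glds sgsn qyxk fhz kuls
Hunk 4: at line 3 remove [qzo,ftjbh,yje] add [fexb] -> 11 lines: qwd vwt axwex zakno fexb yjj glds sgsn qyxk fhz kuls
Hunk 5: at line 3 remove [zakno] add [wniat,plqwr,ega] -> 13 lines: qwd vwt axwex wniat plqwr ega fexb yjj glds sgsn qyxk fhz kuls

Answer: qwd
vwt
axwex
wniat
plqwr
ega
fexb
yjj
glds
sgsn
qyxk
fhz
kuls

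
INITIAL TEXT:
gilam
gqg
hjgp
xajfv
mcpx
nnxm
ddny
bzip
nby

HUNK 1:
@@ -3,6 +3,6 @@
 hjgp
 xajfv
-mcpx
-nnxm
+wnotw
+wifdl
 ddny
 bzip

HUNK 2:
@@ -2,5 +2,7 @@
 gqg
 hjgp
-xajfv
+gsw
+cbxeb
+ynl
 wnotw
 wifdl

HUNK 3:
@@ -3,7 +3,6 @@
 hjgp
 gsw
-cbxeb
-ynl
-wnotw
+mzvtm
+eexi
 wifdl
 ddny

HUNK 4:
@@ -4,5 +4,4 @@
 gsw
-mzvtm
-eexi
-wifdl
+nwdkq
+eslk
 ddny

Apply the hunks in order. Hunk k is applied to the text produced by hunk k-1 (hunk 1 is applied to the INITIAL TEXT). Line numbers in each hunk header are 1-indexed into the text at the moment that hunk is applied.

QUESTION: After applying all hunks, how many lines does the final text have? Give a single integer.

Hunk 1: at line 3 remove [mcpx,nnxm] add [wnotw,wifdl] -> 9 lines: gilam gqg hjgp xajfv wnotw wifdl ddny bzip nby
Hunk 2: at line 2 remove [xajfv] add [gsw,cbxeb,ynl] -> 11 lines: gilam gqg hjgp gsw cbxeb ynl wnotw wifdl ddny bzip nby
Hunk 3: at line 3 remove [cbxeb,ynl,wnotw] add [mzvtm,eexi] -> 10 lines: gilam gqg hjgp gsw mzvtm eexi wifdl ddny bzip nby
Hunk 4: at line 4 remove [mzvtm,eexi,wifdl] add [nwdkq,eslk] -> 9 lines: gilam gqg hjgp gsw nwdkq eslk ddny bzip nby
Final line count: 9

Answer: 9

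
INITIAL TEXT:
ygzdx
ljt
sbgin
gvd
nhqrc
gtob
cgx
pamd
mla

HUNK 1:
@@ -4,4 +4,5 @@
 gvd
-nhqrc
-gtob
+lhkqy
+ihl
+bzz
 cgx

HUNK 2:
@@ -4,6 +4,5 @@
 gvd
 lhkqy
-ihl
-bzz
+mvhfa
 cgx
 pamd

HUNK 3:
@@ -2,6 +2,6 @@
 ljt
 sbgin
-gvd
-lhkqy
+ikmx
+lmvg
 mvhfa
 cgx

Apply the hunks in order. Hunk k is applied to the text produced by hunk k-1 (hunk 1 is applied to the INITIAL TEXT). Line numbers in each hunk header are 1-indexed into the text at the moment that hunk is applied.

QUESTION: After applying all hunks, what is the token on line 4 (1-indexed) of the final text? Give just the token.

Hunk 1: at line 4 remove [nhqrc,gtob] add [lhkqy,ihl,bzz] -> 10 lines: ygzdx ljt sbgin gvd lhkqy ihl bzz cgx pamd mla
Hunk 2: at line 4 remove [ihl,bzz] add [mvhfa] -> 9 lines: ygzdx ljt sbgin gvd lhkqy mvhfa cgx pamd mla
Hunk 3: at line 2 remove [gvd,lhkqy] add [ikmx,lmvg] -> 9 lines: ygzdx ljt sbgin ikmx lmvg mvhfa cgx pamd mla
Final line 4: ikmx

Answer: ikmx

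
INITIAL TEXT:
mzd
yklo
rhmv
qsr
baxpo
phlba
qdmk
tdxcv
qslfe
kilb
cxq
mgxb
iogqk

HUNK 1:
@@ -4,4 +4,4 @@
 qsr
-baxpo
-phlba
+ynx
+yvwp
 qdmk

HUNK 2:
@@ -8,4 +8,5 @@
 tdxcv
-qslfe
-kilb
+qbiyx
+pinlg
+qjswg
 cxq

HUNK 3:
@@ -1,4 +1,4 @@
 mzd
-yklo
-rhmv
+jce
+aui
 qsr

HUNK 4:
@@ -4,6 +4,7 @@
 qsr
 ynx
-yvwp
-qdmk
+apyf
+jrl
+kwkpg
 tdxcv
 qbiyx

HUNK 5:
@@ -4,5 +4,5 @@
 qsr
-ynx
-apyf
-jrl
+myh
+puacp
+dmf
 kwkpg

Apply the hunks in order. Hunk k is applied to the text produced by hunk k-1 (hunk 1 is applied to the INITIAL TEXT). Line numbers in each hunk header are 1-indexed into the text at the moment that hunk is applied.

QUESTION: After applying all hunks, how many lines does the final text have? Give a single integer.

Hunk 1: at line 4 remove [baxpo,phlba] add [ynx,yvwp] -> 13 lines: mzd yklo rhmv qsr ynx yvwp qdmk tdxcv qslfe kilb cxq mgxb iogqk
Hunk 2: at line 8 remove [qslfe,kilb] add [qbiyx,pinlg,qjswg] -> 14 lines: mzd yklo rhmv qsr ynx yvwp qdmk tdxcv qbiyx pinlg qjswg cxq mgxb iogqk
Hunk 3: at line 1 remove [yklo,rhmv] add [jce,aui] -> 14 lines: mzd jce aui qsr ynx yvwp qdmk tdxcv qbiyx pinlg qjswg cxq mgxb iogqk
Hunk 4: at line 4 remove [yvwp,qdmk] add [apyf,jrl,kwkpg] -> 15 lines: mzd jce aui qsr ynx apyf jrl kwkpg tdxcv qbiyx pinlg qjswg cxq mgxb iogqk
Hunk 5: at line 4 remove [ynx,apyf,jrl] add [myh,puacp,dmf] -> 15 lines: mzd jce aui qsr myh puacp dmf kwkpg tdxcv qbiyx pinlg qjswg cxq mgxb iogqk
Final line count: 15

Answer: 15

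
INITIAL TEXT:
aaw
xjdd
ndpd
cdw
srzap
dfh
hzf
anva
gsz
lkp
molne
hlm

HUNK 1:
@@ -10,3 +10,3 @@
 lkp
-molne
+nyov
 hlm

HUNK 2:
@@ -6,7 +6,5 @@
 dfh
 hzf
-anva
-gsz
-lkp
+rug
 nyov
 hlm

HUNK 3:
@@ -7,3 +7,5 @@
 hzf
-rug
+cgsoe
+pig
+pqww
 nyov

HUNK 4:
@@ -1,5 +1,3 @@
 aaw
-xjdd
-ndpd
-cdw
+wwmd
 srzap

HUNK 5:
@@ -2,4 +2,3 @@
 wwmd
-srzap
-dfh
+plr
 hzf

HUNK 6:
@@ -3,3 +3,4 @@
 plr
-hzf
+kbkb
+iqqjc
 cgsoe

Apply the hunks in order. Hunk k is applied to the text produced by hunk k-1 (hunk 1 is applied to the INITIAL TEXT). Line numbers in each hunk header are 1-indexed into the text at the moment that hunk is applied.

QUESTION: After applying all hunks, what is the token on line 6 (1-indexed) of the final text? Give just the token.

Answer: cgsoe

Derivation:
Hunk 1: at line 10 remove [molne] add [nyov] -> 12 lines: aaw xjdd ndpd cdw srzap dfh hzf anva gsz lkp nyov hlm
Hunk 2: at line 6 remove [anva,gsz,lkp] add [rug] -> 10 lines: aaw xjdd ndpd cdw srzap dfh hzf rug nyov hlm
Hunk 3: at line 7 remove [rug] add [cgsoe,pig,pqww] -> 12 lines: aaw xjdd ndpd cdw srzap dfh hzf cgsoe pig pqww nyov hlm
Hunk 4: at line 1 remove [xjdd,ndpd,cdw] add [wwmd] -> 10 lines: aaw wwmd srzap dfh hzf cgsoe pig pqww nyov hlm
Hunk 5: at line 2 remove [srzap,dfh] add [plr] -> 9 lines: aaw wwmd plr hzf cgsoe pig pqww nyov hlm
Hunk 6: at line 3 remove [hzf] add [kbkb,iqqjc] -> 10 lines: aaw wwmd plr kbkb iqqjc cgsoe pig pqww nyov hlm
Final line 6: cgsoe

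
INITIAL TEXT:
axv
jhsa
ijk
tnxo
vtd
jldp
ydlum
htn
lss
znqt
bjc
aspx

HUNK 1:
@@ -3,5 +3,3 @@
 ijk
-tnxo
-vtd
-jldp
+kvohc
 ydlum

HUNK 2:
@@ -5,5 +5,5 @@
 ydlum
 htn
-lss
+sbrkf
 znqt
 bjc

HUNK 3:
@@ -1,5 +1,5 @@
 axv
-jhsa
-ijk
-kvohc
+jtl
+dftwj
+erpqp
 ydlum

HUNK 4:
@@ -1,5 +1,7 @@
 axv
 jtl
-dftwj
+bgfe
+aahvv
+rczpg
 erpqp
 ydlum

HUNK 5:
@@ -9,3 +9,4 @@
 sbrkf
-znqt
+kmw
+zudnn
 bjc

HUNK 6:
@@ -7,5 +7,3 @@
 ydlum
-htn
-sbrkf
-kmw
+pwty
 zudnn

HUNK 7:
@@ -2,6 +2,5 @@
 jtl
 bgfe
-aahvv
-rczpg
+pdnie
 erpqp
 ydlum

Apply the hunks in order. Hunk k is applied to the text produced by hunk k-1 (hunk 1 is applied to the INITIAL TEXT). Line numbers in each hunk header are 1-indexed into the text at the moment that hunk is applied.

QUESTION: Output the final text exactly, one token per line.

Hunk 1: at line 3 remove [tnxo,vtd,jldp] add [kvohc] -> 10 lines: axv jhsa ijk kvohc ydlum htn lss znqt bjc aspx
Hunk 2: at line 5 remove [lss] add [sbrkf] -> 10 lines: axv jhsa ijk kvohc ydlum htn sbrkf znqt bjc aspx
Hunk 3: at line 1 remove [jhsa,ijk,kvohc] add [jtl,dftwj,erpqp] -> 10 lines: axv jtl dftwj erpqp ydlum htn sbrkf znqt bjc aspx
Hunk 4: at line 1 remove [dftwj] add [bgfe,aahvv,rczpg] -> 12 lines: axv jtl bgfe aahvv rczpg erpqp ydlum htn sbrkf znqt bjc aspx
Hunk 5: at line 9 remove [znqt] add [kmw,zudnn] -> 13 lines: axv jtl bgfe aahvv rczpg erpqp ydlum htn sbrkf kmw zudnn bjc aspx
Hunk 6: at line 7 remove [htn,sbrkf,kmw] add [pwty] -> 11 lines: axv jtl bgfe aahvv rczpg erpqp ydlum pwty zudnn bjc aspx
Hunk 7: at line 2 remove [aahvv,rczpg] add [pdnie] -> 10 lines: axv jtl bgfe pdnie erpqp ydlum pwty zudnn bjc aspx

Answer: axv
jtl
bgfe
pdnie
erpqp
ydlum
pwty
zudnn
bjc
aspx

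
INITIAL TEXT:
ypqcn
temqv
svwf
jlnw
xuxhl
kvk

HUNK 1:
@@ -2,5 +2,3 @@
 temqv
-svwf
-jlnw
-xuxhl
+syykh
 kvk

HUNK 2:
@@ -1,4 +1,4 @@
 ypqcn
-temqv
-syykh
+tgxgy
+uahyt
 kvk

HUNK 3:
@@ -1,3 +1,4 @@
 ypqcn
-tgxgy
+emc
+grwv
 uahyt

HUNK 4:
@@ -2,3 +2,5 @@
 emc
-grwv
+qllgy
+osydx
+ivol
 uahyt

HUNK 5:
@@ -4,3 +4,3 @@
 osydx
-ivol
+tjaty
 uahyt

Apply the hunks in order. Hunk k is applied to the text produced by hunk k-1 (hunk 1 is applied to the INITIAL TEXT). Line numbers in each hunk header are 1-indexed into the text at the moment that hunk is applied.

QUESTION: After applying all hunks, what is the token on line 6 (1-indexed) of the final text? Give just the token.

Answer: uahyt

Derivation:
Hunk 1: at line 2 remove [svwf,jlnw,xuxhl] add [syykh] -> 4 lines: ypqcn temqv syykh kvk
Hunk 2: at line 1 remove [temqv,syykh] add [tgxgy,uahyt] -> 4 lines: ypqcn tgxgy uahyt kvk
Hunk 3: at line 1 remove [tgxgy] add [emc,grwv] -> 5 lines: ypqcn emc grwv uahyt kvk
Hunk 4: at line 2 remove [grwv] add [qllgy,osydx,ivol] -> 7 lines: ypqcn emc qllgy osydx ivol uahyt kvk
Hunk 5: at line 4 remove [ivol] add [tjaty] -> 7 lines: ypqcn emc qllgy osydx tjaty uahyt kvk
Final line 6: uahyt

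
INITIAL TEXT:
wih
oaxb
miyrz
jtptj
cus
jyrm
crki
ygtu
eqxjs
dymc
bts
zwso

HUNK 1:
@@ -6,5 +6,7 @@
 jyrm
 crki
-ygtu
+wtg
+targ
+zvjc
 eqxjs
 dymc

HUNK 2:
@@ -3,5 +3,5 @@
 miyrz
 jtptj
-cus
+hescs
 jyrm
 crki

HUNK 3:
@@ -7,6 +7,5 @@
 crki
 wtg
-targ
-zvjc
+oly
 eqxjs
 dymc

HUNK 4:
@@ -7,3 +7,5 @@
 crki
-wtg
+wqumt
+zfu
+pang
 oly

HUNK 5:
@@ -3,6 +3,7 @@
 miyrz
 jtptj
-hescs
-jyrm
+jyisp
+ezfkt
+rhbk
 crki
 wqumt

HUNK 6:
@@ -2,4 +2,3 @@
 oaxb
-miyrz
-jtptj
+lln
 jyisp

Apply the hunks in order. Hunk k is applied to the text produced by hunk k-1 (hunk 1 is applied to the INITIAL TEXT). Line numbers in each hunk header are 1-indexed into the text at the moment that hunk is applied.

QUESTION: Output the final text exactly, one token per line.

Answer: wih
oaxb
lln
jyisp
ezfkt
rhbk
crki
wqumt
zfu
pang
oly
eqxjs
dymc
bts
zwso

Derivation:
Hunk 1: at line 6 remove [ygtu] add [wtg,targ,zvjc] -> 14 lines: wih oaxb miyrz jtptj cus jyrm crki wtg targ zvjc eqxjs dymc bts zwso
Hunk 2: at line 3 remove [cus] add [hescs] -> 14 lines: wih oaxb miyrz jtptj hescs jyrm crki wtg targ zvjc eqxjs dymc bts zwso
Hunk 3: at line 7 remove [targ,zvjc] add [oly] -> 13 lines: wih oaxb miyrz jtptj hescs jyrm crki wtg oly eqxjs dymc bts zwso
Hunk 4: at line 7 remove [wtg] add [wqumt,zfu,pang] -> 15 lines: wih oaxb miyrz jtptj hescs jyrm crki wqumt zfu pang oly eqxjs dymc bts zwso
Hunk 5: at line 3 remove [hescs,jyrm] add [jyisp,ezfkt,rhbk] -> 16 lines: wih oaxb miyrz jtptj jyisp ezfkt rhbk crki wqumt zfu pang oly eqxjs dymc bts zwso
Hunk 6: at line 2 remove [miyrz,jtptj] add [lln] -> 15 lines: wih oaxb lln jyisp ezfkt rhbk crki wqumt zfu pang oly eqxjs dymc bts zwso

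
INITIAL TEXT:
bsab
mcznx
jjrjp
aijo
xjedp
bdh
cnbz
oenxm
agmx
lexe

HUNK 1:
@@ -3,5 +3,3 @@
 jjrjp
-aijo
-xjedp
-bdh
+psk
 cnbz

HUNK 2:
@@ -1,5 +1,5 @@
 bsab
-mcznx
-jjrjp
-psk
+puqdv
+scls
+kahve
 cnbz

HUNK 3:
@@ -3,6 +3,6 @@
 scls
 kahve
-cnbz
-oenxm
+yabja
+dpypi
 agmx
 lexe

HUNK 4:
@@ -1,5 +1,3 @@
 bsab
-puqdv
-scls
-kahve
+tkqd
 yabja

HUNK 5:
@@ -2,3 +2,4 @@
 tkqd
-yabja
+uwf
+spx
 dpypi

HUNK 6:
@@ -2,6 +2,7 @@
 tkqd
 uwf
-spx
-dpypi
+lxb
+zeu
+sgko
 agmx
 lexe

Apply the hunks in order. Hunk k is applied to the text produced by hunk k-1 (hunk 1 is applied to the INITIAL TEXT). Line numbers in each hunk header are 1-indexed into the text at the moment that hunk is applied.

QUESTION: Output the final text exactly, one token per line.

Answer: bsab
tkqd
uwf
lxb
zeu
sgko
agmx
lexe

Derivation:
Hunk 1: at line 3 remove [aijo,xjedp,bdh] add [psk] -> 8 lines: bsab mcznx jjrjp psk cnbz oenxm agmx lexe
Hunk 2: at line 1 remove [mcznx,jjrjp,psk] add [puqdv,scls,kahve] -> 8 lines: bsab puqdv scls kahve cnbz oenxm agmx lexe
Hunk 3: at line 3 remove [cnbz,oenxm] add [yabja,dpypi] -> 8 lines: bsab puqdv scls kahve yabja dpypi agmx lexe
Hunk 4: at line 1 remove [puqdv,scls,kahve] add [tkqd] -> 6 lines: bsab tkqd yabja dpypi agmx lexe
Hunk 5: at line 2 remove [yabja] add [uwf,spx] -> 7 lines: bsab tkqd uwf spx dpypi agmx lexe
Hunk 6: at line 2 remove [spx,dpypi] add [lxb,zeu,sgko] -> 8 lines: bsab tkqd uwf lxb zeu sgko agmx lexe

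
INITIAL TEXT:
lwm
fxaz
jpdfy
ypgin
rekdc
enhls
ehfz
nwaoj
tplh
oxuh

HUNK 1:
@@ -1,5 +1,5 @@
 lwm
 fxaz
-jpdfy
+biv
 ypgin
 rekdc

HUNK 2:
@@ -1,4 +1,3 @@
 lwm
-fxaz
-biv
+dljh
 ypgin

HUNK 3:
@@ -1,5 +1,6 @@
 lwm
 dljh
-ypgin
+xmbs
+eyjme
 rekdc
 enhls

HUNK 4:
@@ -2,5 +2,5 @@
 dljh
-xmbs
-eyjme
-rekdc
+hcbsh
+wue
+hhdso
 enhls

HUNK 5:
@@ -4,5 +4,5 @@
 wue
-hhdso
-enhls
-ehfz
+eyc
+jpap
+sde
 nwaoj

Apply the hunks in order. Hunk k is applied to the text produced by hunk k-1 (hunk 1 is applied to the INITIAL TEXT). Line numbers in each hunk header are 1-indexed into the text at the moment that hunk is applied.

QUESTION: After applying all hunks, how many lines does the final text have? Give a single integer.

Answer: 10

Derivation:
Hunk 1: at line 1 remove [jpdfy] add [biv] -> 10 lines: lwm fxaz biv ypgin rekdc enhls ehfz nwaoj tplh oxuh
Hunk 2: at line 1 remove [fxaz,biv] add [dljh] -> 9 lines: lwm dljh ypgin rekdc enhls ehfz nwaoj tplh oxuh
Hunk 3: at line 1 remove [ypgin] add [xmbs,eyjme] -> 10 lines: lwm dljh xmbs eyjme rekdc enhls ehfz nwaoj tplh oxuh
Hunk 4: at line 2 remove [xmbs,eyjme,rekdc] add [hcbsh,wue,hhdso] -> 10 lines: lwm dljh hcbsh wue hhdso enhls ehfz nwaoj tplh oxuh
Hunk 5: at line 4 remove [hhdso,enhls,ehfz] add [eyc,jpap,sde] -> 10 lines: lwm dljh hcbsh wue eyc jpap sde nwaoj tplh oxuh
Final line count: 10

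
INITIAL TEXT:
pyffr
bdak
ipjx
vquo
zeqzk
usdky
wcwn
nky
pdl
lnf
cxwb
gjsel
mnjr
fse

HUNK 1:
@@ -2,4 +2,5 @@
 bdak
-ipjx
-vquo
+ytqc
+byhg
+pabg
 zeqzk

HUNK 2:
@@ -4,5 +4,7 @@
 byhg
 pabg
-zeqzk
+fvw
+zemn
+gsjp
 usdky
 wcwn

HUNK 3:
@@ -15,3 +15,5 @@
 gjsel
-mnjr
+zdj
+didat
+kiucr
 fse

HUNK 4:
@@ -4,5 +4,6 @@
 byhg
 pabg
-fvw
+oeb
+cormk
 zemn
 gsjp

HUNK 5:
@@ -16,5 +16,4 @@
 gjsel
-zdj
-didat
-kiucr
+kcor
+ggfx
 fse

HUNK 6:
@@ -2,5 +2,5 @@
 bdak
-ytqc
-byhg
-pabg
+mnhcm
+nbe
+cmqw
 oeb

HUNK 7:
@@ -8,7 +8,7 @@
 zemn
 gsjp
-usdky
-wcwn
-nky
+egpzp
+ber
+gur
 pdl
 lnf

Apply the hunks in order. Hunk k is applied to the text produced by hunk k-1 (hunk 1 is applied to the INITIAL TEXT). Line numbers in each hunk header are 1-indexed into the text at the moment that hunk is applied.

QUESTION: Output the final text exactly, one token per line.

Hunk 1: at line 2 remove [ipjx,vquo] add [ytqc,byhg,pabg] -> 15 lines: pyffr bdak ytqc byhg pabg zeqzk usdky wcwn nky pdl lnf cxwb gjsel mnjr fse
Hunk 2: at line 4 remove [zeqzk] add [fvw,zemn,gsjp] -> 17 lines: pyffr bdak ytqc byhg pabg fvw zemn gsjp usdky wcwn nky pdl lnf cxwb gjsel mnjr fse
Hunk 3: at line 15 remove [mnjr] add [zdj,didat,kiucr] -> 19 lines: pyffr bdak ytqc byhg pabg fvw zemn gsjp usdky wcwn nky pdl lnf cxwb gjsel zdj didat kiucr fse
Hunk 4: at line 4 remove [fvw] add [oeb,cormk] -> 20 lines: pyffr bdak ytqc byhg pabg oeb cormk zemn gsjp usdky wcwn nky pdl lnf cxwb gjsel zdj didat kiucr fse
Hunk 5: at line 16 remove [zdj,didat,kiucr] add [kcor,ggfx] -> 19 lines: pyffr bdak ytqc byhg pabg oeb cormk zemn gsjp usdky wcwn nky pdl lnf cxwb gjsel kcor ggfx fse
Hunk 6: at line 2 remove [ytqc,byhg,pabg] add [mnhcm,nbe,cmqw] -> 19 lines: pyffr bdak mnhcm nbe cmqw oeb cormk zemn gsjp usdky wcwn nky pdl lnf cxwb gjsel kcor ggfx fse
Hunk 7: at line 8 remove [usdky,wcwn,nky] add [egpzp,ber,gur] -> 19 lines: pyffr bdak mnhcm nbe cmqw oeb cormk zemn gsjp egpzp ber gur pdl lnf cxwb gjsel kcor ggfx fse

Answer: pyffr
bdak
mnhcm
nbe
cmqw
oeb
cormk
zemn
gsjp
egpzp
ber
gur
pdl
lnf
cxwb
gjsel
kcor
ggfx
fse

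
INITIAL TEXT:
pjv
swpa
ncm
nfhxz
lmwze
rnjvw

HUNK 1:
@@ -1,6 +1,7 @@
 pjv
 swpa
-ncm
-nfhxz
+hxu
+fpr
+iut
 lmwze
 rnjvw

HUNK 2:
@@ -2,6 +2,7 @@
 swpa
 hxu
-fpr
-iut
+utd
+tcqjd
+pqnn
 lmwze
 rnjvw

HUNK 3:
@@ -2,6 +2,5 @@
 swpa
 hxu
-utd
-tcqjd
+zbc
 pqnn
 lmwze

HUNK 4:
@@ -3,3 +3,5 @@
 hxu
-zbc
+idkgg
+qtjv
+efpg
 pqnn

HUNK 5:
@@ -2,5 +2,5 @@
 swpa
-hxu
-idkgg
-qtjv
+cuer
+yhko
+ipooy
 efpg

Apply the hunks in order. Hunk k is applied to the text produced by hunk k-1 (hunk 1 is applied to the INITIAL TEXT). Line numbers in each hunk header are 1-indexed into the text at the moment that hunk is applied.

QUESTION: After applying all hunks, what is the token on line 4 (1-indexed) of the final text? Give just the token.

Hunk 1: at line 1 remove [ncm,nfhxz] add [hxu,fpr,iut] -> 7 lines: pjv swpa hxu fpr iut lmwze rnjvw
Hunk 2: at line 2 remove [fpr,iut] add [utd,tcqjd,pqnn] -> 8 lines: pjv swpa hxu utd tcqjd pqnn lmwze rnjvw
Hunk 3: at line 2 remove [utd,tcqjd] add [zbc] -> 7 lines: pjv swpa hxu zbc pqnn lmwze rnjvw
Hunk 4: at line 3 remove [zbc] add [idkgg,qtjv,efpg] -> 9 lines: pjv swpa hxu idkgg qtjv efpg pqnn lmwze rnjvw
Hunk 5: at line 2 remove [hxu,idkgg,qtjv] add [cuer,yhko,ipooy] -> 9 lines: pjv swpa cuer yhko ipooy efpg pqnn lmwze rnjvw
Final line 4: yhko

Answer: yhko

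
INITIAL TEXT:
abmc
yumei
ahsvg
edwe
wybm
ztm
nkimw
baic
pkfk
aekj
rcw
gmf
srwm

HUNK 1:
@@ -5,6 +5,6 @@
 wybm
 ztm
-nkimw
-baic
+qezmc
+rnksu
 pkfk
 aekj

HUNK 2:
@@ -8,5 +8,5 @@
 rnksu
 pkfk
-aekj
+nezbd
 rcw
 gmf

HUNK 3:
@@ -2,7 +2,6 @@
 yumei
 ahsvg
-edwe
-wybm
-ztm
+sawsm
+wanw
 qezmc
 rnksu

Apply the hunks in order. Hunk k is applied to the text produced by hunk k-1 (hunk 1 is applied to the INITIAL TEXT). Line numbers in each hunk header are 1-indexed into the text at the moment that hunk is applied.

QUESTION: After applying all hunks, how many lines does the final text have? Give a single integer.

Answer: 12

Derivation:
Hunk 1: at line 5 remove [nkimw,baic] add [qezmc,rnksu] -> 13 lines: abmc yumei ahsvg edwe wybm ztm qezmc rnksu pkfk aekj rcw gmf srwm
Hunk 2: at line 8 remove [aekj] add [nezbd] -> 13 lines: abmc yumei ahsvg edwe wybm ztm qezmc rnksu pkfk nezbd rcw gmf srwm
Hunk 3: at line 2 remove [edwe,wybm,ztm] add [sawsm,wanw] -> 12 lines: abmc yumei ahsvg sawsm wanw qezmc rnksu pkfk nezbd rcw gmf srwm
Final line count: 12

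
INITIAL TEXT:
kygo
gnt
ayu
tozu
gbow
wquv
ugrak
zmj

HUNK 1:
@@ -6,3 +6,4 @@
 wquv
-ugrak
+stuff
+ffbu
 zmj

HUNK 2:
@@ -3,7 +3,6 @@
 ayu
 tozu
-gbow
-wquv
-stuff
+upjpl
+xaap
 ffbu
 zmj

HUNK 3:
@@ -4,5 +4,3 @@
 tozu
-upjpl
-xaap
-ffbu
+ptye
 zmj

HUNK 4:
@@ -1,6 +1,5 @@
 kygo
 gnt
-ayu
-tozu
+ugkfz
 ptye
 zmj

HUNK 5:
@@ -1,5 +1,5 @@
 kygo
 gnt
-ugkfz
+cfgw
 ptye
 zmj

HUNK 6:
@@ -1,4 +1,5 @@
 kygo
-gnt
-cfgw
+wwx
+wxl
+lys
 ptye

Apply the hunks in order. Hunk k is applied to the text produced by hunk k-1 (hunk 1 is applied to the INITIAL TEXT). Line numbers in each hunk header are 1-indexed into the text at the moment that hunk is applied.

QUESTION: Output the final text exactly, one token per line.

Answer: kygo
wwx
wxl
lys
ptye
zmj

Derivation:
Hunk 1: at line 6 remove [ugrak] add [stuff,ffbu] -> 9 lines: kygo gnt ayu tozu gbow wquv stuff ffbu zmj
Hunk 2: at line 3 remove [gbow,wquv,stuff] add [upjpl,xaap] -> 8 lines: kygo gnt ayu tozu upjpl xaap ffbu zmj
Hunk 3: at line 4 remove [upjpl,xaap,ffbu] add [ptye] -> 6 lines: kygo gnt ayu tozu ptye zmj
Hunk 4: at line 1 remove [ayu,tozu] add [ugkfz] -> 5 lines: kygo gnt ugkfz ptye zmj
Hunk 5: at line 1 remove [ugkfz] add [cfgw] -> 5 lines: kygo gnt cfgw ptye zmj
Hunk 6: at line 1 remove [gnt,cfgw] add [wwx,wxl,lys] -> 6 lines: kygo wwx wxl lys ptye zmj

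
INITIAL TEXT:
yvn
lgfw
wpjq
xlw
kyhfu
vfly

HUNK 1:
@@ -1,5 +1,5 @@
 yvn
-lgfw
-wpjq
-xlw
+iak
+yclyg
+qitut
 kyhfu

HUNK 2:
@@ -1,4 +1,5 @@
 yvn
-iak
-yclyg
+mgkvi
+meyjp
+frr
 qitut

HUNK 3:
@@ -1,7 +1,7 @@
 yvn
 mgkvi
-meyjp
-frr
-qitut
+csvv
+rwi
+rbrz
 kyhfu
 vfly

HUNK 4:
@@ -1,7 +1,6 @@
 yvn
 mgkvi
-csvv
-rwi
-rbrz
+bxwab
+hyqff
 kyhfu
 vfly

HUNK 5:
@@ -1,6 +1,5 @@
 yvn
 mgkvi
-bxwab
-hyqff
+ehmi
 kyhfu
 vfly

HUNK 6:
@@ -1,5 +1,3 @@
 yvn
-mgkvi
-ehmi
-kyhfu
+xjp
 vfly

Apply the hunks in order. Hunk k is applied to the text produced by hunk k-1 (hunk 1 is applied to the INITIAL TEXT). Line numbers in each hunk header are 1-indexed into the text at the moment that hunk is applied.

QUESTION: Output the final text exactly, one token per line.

Answer: yvn
xjp
vfly

Derivation:
Hunk 1: at line 1 remove [lgfw,wpjq,xlw] add [iak,yclyg,qitut] -> 6 lines: yvn iak yclyg qitut kyhfu vfly
Hunk 2: at line 1 remove [iak,yclyg] add [mgkvi,meyjp,frr] -> 7 lines: yvn mgkvi meyjp frr qitut kyhfu vfly
Hunk 3: at line 1 remove [meyjp,frr,qitut] add [csvv,rwi,rbrz] -> 7 lines: yvn mgkvi csvv rwi rbrz kyhfu vfly
Hunk 4: at line 1 remove [csvv,rwi,rbrz] add [bxwab,hyqff] -> 6 lines: yvn mgkvi bxwab hyqff kyhfu vfly
Hunk 5: at line 1 remove [bxwab,hyqff] add [ehmi] -> 5 lines: yvn mgkvi ehmi kyhfu vfly
Hunk 6: at line 1 remove [mgkvi,ehmi,kyhfu] add [xjp] -> 3 lines: yvn xjp vfly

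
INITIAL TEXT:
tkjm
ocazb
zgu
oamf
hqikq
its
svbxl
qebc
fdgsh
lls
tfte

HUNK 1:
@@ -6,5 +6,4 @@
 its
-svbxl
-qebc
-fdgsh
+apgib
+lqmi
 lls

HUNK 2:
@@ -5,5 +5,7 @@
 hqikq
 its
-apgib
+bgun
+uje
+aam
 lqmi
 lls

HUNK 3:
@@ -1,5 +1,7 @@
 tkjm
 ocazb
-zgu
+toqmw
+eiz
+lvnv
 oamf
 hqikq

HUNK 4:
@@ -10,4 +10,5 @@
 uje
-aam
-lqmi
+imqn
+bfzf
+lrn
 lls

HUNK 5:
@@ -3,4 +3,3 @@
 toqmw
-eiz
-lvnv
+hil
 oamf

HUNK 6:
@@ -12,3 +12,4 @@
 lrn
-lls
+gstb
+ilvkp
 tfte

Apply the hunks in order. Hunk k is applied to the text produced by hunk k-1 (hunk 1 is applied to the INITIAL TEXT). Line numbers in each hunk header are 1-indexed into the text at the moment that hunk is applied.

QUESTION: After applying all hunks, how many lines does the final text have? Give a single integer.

Answer: 15

Derivation:
Hunk 1: at line 6 remove [svbxl,qebc,fdgsh] add [apgib,lqmi] -> 10 lines: tkjm ocazb zgu oamf hqikq its apgib lqmi lls tfte
Hunk 2: at line 5 remove [apgib] add [bgun,uje,aam] -> 12 lines: tkjm ocazb zgu oamf hqikq its bgun uje aam lqmi lls tfte
Hunk 3: at line 1 remove [zgu] add [toqmw,eiz,lvnv] -> 14 lines: tkjm ocazb toqmw eiz lvnv oamf hqikq its bgun uje aam lqmi lls tfte
Hunk 4: at line 10 remove [aam,lqmi] add [imqn,bfzf,lrn] -> 15 lines: tkjm ocazb toqmw eiz lvnv oamf hqikq its bgun uje imqn bfzf lrn lls tfte
Hunk 5: at line 3 remove [eiz,lvnv] add [hil] -> 14 lines: tkjm ocazb toqmw hil oamf hqikq its bgun uje imqn bfzf lrn lls tfte
Hunk 6: at line 12 remove [lls] add [gstb,ilvkp] -> 15 lines: tkjm ocazb toqmw hil oamf hqikq its bgun uje imqn bfzf lrn gstb ilvkp tfte
Final line count: 15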